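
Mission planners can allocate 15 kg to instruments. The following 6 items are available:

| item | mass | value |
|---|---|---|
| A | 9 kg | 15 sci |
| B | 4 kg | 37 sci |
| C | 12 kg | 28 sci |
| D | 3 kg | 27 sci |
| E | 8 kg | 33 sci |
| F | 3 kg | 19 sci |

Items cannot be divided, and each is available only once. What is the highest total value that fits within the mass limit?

Check high-value combinations within 15 kg:
- B+D+E: mass 4+3+8=15, value 37+27+33=97
- B+E+F: mass 4+8+3=15, value 37+33+19=89
- B+D+F: mass 4+3+3=10, value 37+27+19=83
- D+E+F: mass 3+8+3=14, value 27+33+19=79
- B+E: mass 4+8=12, value 37+33=70
Best: 97 sci.

97 sci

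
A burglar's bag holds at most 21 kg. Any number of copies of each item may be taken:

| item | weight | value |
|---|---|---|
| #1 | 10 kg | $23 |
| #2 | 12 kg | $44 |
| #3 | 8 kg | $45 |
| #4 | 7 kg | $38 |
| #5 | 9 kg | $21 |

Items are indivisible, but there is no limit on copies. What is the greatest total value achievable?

$114

Best value-per-unit is #3 at 45/8; filling with it alone gives 2×45 = 90.
Optimal mix: 3×#4 → weight 21, value 114.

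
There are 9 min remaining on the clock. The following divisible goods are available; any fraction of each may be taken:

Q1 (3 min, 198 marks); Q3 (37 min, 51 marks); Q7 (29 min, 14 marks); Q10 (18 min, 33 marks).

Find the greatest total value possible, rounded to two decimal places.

209.00

Take in order of value per unit:
- Q1 (198/3 per unit): all 3 → value 198, running total 198.00
- Q10 (33/18 per unit): 6 of 18 → value 6×33/18 = 11.0000, running total 209.00
Total 209.00.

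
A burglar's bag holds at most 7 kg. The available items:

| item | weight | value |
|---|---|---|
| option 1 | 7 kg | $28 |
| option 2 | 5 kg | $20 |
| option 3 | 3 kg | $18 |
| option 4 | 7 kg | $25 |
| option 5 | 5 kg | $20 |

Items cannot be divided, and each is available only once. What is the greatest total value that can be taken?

Check high-value combinations within 7 kg:
- option 1: weight 7, value 28
- option 4: weight 7, value 25
- option 2: weight 5, value 20
Best: $28.

$28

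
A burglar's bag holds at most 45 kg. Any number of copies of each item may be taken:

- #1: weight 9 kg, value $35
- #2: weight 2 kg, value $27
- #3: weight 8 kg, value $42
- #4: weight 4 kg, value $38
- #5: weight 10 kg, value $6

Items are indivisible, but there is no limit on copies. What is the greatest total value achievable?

Best value-per-unit is #2 at 27/2, and filling with it alone uses weight 22×2=44. No mix of the others beats 22×27 = 594.

$594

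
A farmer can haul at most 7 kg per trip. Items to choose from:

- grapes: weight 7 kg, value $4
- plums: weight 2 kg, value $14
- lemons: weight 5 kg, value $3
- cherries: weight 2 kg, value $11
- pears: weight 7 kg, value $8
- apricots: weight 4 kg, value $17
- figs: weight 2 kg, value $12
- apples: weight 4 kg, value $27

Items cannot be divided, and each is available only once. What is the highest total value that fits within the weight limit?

Check high-value combinations within 7 kg:
- plums+apples: weight 2+4=6, value 14+27=41
- figs+apples: weight 2+4=6, value 12+27=39
- cherries+apples: weight 2+4=6, value 11+27=38
- plums+cherries+figs: weight 2+2+2=6, value 14+11+12=37
- plums+apricots: weight 2+4=6, value 14+17=31
Best: $41.

$41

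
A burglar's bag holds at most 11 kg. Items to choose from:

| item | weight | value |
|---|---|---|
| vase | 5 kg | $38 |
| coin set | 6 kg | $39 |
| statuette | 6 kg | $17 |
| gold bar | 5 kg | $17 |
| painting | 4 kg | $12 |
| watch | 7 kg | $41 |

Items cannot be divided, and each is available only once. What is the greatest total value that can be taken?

$77

Check high-value combinations within 11 kg:
- vase+coin set: weight 5+6=11, value 38+39=77
- coin set+gold bar: weight 6+5=11, value 39+17=56
- vase+gold bar: weight 5+5=10, value 38+17=55
- vase+statuette: weight 5+6=11, value 38+17=55
- painting+watch: weight 4+7=11, value 12+41=53
Best: $77.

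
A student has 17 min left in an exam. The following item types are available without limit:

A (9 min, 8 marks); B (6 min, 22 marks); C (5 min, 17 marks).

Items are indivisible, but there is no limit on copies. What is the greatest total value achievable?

Best value-per-unit is B at 22/6; filling with it alone gives 2×22 = 44.
Optimal mix: 2×B + 1×C → time 17, value 61.

61 marks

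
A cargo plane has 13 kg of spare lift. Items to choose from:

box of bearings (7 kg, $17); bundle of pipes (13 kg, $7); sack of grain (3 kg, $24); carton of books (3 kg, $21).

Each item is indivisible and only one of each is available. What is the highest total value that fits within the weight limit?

$62

Check high-value combinations within 13 kg:
- box of bearings+sack of grain+carton of books: weight 7+3+3=13, value 17+24+21=62
- sack of grain+carton of books: weight 3+3=6, value 24+21=45
- box of bearings+sack of grain: weight 7+3=10, value 17+24=41
Best: $62.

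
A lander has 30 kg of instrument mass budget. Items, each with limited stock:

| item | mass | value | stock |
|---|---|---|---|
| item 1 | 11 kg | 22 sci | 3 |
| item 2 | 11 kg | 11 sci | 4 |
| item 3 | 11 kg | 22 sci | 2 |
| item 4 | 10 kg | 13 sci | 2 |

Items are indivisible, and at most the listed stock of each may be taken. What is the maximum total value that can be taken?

44 sci

Top feasible selections:
- 2×item 3: mass 22, value 44
- 1×item 1 + 1×item 3: mass 22, value 44
Best: 44 sci.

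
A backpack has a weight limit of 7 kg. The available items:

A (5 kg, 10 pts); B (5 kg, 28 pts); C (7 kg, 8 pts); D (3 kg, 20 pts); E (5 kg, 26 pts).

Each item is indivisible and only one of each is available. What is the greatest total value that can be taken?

28 pts

Check high-value combinations within 7 kg:
- B: weight 5, value 28
- E: weight 5, value 26
- D: weight 3, value 20
- A: weight 5, value 10
Best: 28 pts.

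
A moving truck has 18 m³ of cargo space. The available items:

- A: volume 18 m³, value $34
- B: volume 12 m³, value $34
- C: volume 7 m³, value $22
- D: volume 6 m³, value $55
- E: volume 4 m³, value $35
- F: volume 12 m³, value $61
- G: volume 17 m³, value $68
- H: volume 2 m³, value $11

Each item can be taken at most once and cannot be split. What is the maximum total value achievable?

$116

Check high-value combinations within 18 m³:
- D+F: volume 6+12=18, value 55+61=116
- C+D+E: volume 7+6+4=17, value 22+55+35=112
- E+F+H: volume 4+12+2=18, value 35+61+11=107
- D+E+H: volume 6+4+2=12, value 55+35+11=101
Best: $116.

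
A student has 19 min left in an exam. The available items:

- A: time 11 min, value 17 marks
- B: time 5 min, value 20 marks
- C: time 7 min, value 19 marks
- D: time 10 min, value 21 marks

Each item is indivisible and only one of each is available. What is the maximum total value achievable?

Check high-value combinations within 19 min:
- B+D: time 5+10=15, value 20+21=41
- C+D: time 7+10=17, value 19+21=40
- B+C: time 5+7=12, value 20+19=39
- A+B: time 11+5=16, value 17+20=37
- A+C: time 11+7=18, value 17+19=36
Best: 41 marks.

41 marks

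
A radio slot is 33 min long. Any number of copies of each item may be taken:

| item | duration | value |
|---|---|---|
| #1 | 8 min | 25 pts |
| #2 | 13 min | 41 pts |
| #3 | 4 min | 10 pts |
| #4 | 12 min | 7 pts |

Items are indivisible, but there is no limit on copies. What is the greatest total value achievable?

Best value-per-unit is #2 at 41/13; filling with it alone gives 2×41 = 82.
Optimal mix: 2×#1 + 1×#2 + 1×#3 → duration 33, value 101.

101 pts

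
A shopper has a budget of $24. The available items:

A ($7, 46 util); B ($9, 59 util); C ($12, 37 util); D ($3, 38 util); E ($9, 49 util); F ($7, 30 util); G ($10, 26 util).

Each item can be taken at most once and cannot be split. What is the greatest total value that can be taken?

This is a 0/1 knapsack; check combinations near the capacity.
- B+D+E: cost 9+3+9=21, value 59+38+49=146
- A+B+D: cost 7+9+3=19, value 46+59+38=143
- A+B+F: cost 7+9+7=23, value 46+59+30=135
- B+C+D: cost 9+12+3=24, value 59+37+38=134
Best: 146 util.

146 util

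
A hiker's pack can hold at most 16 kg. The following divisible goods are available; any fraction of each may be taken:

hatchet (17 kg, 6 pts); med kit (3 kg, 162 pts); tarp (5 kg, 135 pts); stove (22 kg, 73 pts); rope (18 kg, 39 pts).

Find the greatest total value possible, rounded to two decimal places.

Take in order of value per unit:
- med kit (162/3 per unit): all 3 → value 162, running total 162.00
- tarp (135/5 per unit): all 5 → value 135, running total 297.00
- stove (73/22 per unit): 8 of 22 → value 8×73/22 = 26.5455, running total 323.55
Total 323.55.

323.55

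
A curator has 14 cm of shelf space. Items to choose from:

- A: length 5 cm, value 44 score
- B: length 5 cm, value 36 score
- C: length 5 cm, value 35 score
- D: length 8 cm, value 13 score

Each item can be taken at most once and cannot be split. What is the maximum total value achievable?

80 score

This is a 0/1 knapsack; check combinations near the capacity.
- A+B: length 5+5=10, value 44+36=80
- A+C: length 5+5=10, value 44+35=79
- B+C: length 5+5=10, value 36+35=71
- A+D: length 5+8=13, value 44+13=57
Best: 80 score.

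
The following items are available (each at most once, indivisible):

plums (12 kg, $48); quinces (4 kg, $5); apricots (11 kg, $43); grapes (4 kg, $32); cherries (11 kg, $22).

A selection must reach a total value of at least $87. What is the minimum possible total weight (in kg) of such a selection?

23

Subsets with value ≥ 87, sorted by total weight:
- plums+apricots: weight 23, value 91
- apricots+grapes+cherries: weight 26, value 97
- plums+apricots+grapes: weight 27, value 123
- plums+grapes+cherries: weight 27, value 102
Minimum weight: 23 kg.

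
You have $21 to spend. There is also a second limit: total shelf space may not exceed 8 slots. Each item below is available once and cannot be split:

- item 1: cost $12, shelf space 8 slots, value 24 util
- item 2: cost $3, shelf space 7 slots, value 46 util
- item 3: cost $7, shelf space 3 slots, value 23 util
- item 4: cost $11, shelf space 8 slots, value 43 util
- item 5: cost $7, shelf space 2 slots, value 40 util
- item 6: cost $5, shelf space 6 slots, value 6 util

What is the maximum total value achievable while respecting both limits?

Feasible sets respecting both limits:
- item 3+item 5: cost 14, shelf space 5, value 63
- item 2: cost 3, shelf space 7, value 46
- item 5+item 6: cost 12, shelf space 8, value 46
- item 4: cost 11, shelf space 8, value 43
Best: 63 util.

63 util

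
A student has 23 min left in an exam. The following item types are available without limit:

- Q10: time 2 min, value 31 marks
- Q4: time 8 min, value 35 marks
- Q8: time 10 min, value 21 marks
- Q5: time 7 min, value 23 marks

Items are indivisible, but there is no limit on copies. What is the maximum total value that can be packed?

Best value-per-unit is Q10 at 31/2, and filling with it alone uses time 11×2=22. No mix of the others beats 11×31 = 341.

341 marks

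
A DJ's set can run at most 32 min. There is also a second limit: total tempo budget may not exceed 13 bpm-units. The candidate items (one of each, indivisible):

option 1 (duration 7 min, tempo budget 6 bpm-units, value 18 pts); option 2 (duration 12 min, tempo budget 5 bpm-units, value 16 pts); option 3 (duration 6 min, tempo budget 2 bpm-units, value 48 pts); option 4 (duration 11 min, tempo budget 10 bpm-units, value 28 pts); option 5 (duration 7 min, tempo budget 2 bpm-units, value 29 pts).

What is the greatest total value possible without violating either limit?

Feasible sets respecting both limits:
- option 1+option 3+option 5: duration 20, tempo budget 10, value 95
- option 2+option 3+option 5: duration 25, tempo budget 9, value 93
- option 1+option 2+option 3: duration 25, tempo budget 13, value 82
- option 3+option 5: duration 13, tempo budget 4, value 77
Best: 95 pts.

95 pts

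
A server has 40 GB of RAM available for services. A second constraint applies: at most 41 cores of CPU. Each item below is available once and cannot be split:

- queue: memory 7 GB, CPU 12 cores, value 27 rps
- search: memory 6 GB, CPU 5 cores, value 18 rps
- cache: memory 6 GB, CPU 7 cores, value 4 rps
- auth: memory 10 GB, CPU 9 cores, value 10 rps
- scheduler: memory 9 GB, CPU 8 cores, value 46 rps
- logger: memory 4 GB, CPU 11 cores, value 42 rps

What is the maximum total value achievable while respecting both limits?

Feasible sets respecting both limits:
- queue+search+scheduler+logger: memory 26, CPU 36, value 133
- queue+auth+scheduler+logger: memory 30, CPU 40, value 125
- search+cache+auth+scheduler+logger: memory 35, CPU 40, value 120
Best: 133 rps.

133 rps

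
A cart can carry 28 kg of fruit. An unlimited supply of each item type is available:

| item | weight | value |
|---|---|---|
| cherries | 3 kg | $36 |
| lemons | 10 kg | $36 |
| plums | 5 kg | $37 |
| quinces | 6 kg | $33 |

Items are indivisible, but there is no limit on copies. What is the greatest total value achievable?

Best value-per-unit is cherries at 36/3, and filling with it alone uses weight 9×3=27. No mix of the others beats 9×36 = 324.

$324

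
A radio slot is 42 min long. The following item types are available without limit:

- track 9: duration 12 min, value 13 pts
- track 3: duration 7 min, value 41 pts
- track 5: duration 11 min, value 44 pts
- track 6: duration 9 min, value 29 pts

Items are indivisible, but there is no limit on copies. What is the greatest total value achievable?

Best value-per-unit is track 3 at 41/7, and filling with it alone uses duration 6×7=42. No mix of the others beats 6×41 = 246.

246 pts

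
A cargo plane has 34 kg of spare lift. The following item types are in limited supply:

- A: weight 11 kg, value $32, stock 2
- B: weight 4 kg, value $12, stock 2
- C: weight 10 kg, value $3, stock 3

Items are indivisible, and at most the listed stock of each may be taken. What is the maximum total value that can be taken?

$88

Top feasible selections:
- 2×A + 2×B: weight 30, value 88
- 2×A + 1×B: weight 26, value 76
Best: $88.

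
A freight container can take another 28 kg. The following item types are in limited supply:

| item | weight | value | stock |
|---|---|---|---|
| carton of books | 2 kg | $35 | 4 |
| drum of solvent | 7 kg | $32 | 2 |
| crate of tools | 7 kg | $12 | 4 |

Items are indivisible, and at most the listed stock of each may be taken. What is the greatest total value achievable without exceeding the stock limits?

$204

Best selections within weight 28 and stock limits:
- 4×carton of books + 2×drum of solvent: weight 22, value 204
- 4×carton of books + 1×drum of solvent + 1×crate of tools: weight 22, value 184
Best: $204.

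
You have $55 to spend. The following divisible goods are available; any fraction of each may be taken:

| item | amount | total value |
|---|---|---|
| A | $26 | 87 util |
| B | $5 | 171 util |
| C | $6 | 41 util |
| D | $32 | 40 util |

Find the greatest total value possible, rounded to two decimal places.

321.50

Take in order of value per unit:
- B (171/5 per unit): all 5 → value 171, running total 171.00
- C (41/6 per unit): all 6 → value 41, running total 212.00
- A (87/26 per unit): all 26 → value 87, running total 299.00
- D (40/32 per unit): 18 of 32 → value 18×40/32 = 22.5000, running total 321.50
Total 321.50.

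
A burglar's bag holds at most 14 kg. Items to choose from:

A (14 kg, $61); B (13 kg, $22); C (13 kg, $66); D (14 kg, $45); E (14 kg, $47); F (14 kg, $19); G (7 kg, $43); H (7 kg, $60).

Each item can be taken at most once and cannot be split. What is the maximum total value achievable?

Check high-value combinations within 14 kg:
- G+H: weight 7+7=14, value 43+60=103
- C: weight 13, value 66
- A: weight 14, value 61
- H: weight 7, value 60
- E: weight 14, value 47
Best: $103.

$103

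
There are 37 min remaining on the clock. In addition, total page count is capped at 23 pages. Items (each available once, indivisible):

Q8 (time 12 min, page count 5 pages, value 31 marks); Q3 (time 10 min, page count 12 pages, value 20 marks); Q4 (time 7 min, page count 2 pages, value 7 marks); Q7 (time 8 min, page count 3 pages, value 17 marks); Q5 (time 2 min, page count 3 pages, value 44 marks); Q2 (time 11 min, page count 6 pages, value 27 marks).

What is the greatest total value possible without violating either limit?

119 marks

Feasible sets respecting both limits:
- Q8+Q7+Q5+Q2: time 33, page count 17, value 119
- Q8+Q3+Q7+Q5: time 32, page count 23, value 112
- Q8+Q4+Q5+Q2: time 32, page count 16, value 109
- Q8+Q3+Q4+Q5: time 31, page count 22, value 102
Best: 119 marks.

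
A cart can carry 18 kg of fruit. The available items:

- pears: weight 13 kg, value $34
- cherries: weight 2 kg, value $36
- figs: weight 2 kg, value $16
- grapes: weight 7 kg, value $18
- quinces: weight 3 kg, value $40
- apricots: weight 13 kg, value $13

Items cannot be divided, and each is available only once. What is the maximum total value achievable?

$110

Check high-value combinations within 18 kg:
- cherries+figs+grapes+quinces: weight 2+2+7+3=14, value 36+16+18+40=110
- pears+cherries+quinces: weight 13+2+3=18, value 34+36+40=110
- cherries+grapes+quinces: weight 2+7+3=12, value 36+18+40=94
Best: $110.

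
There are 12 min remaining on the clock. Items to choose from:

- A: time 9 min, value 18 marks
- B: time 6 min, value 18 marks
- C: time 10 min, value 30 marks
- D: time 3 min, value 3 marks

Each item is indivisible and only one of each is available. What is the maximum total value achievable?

30 marks

This is a 0/1 knapsack; check combinations near the capacity.
- C: time 10, value 30
- B+D: time 6+3=9, value 18+3=21
- A+D: time 9+3=12, value 18+3=21
- B: time 6, value 18
Best: 30 marks.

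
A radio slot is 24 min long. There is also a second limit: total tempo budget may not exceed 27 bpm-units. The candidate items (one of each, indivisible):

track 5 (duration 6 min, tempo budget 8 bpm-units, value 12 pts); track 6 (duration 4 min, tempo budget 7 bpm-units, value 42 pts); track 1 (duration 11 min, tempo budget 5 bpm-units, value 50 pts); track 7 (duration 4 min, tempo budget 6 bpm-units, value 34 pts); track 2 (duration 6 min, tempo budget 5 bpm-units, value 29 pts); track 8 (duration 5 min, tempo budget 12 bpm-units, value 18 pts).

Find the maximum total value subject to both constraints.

Feasible sets respecting both limits:
- track 6+track 1+track 7: duration 19, tempo budget 18, value 126
- track 6+track 1+track 2: duration 21, tempo budget 17, value 121
- track 5+track 6+track 7+track 2: duration 20, tempo budget 26, value 117
- track 1+track 7+track 2: duration 21, tempo budget 16, value 113
Best: 126 pts.

126 pts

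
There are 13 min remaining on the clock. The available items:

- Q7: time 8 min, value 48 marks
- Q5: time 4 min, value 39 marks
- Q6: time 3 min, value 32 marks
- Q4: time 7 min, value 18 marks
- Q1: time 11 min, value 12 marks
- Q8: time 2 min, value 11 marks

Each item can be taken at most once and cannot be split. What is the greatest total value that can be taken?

91 marks

Check high-value combinations within 13 min:
- Q7+Q6+Q8: time 8+3+2=13, value 48+32+11=91
- Q7+Q5: time 8+4=12, value 48+39=87
- Q5+Q6+Q8: time 4+3+2=9, value 39+32+11=82
- Q7+Q6: time 8+3=11, value 48+32=80
Best: 91 marks.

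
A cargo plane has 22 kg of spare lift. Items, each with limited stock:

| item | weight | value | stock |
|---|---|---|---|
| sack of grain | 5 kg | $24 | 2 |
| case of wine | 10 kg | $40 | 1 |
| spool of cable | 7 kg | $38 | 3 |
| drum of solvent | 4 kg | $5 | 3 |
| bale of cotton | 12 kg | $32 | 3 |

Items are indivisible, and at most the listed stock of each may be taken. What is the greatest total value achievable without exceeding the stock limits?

$114

Best selections within weight 22 and stock limits:
- 3×spool of cable: weight 21, value 114
- 1×sack of grain + 1×case of wine + 1×spool of cable: weight 22, value 102
Best: $114.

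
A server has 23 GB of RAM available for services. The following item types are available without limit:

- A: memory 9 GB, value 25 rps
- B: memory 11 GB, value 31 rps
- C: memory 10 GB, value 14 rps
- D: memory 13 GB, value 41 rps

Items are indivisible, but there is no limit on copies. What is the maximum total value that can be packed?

Best value-per-unit is D at 41/13; filling with it alone gives 1×41 = 41.
Optimal mix: 1×A + 1×D → memory 22, value 66.

66 rps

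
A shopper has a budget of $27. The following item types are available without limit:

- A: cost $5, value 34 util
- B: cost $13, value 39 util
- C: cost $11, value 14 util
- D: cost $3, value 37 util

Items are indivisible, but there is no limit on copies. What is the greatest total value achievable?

Best value-per-unit is D at 37/3, and filling with it alone uses cost 9×3=27. No mix of the others beats 9×37 = 333.

333 util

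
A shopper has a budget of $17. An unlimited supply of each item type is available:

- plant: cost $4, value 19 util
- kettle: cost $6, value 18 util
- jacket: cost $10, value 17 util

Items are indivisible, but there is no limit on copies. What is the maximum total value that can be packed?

Best value-per-unit is plant at 19/4, and filling with it alone uses cost 4×4=16. No mix of the others beats 4×19 = 76.

76 util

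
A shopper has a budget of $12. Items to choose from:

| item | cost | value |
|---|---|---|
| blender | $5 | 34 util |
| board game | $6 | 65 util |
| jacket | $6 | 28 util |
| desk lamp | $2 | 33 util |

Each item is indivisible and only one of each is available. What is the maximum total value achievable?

This is a 0/1 knapsack; check combinations near the capacity.
- blender+board game: cost 5+6=11, value 34+65=99
- board game+desk lamp: cost 6+2=8, value 65+33=98
- board game+jacket: cost 6+6=12, value 65+28=93
- blender+desk lamp: cost 5+2=7, value 34+33=67
Best: 99 util.

99 util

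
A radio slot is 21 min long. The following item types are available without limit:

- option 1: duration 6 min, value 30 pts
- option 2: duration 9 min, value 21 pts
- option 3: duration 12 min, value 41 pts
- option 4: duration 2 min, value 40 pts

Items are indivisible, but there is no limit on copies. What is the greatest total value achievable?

400 pts

Best value-per-unit is option 4 at 40/2, and filling with it alone uses duration 10×2=20. No mix of the others beats 10×40 = 400.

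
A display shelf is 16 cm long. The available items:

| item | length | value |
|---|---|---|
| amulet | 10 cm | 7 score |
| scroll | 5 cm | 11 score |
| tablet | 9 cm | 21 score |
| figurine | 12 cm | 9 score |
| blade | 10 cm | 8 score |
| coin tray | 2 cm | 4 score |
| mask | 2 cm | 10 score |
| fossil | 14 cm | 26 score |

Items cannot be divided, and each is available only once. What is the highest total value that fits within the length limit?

Check high-value combinations within 16 cm:
- scroll+tablet+mask: length 5+9+2=16, value 11+21+10=42
- scroll+tablet+coin tray: length 5+9+2=16, value 11+21+4=36
- mask+fossil: length 2+14=16, value 10+26=36
- tablet+coin tray+mask: length 9+2+2=13, value 21+4+10=35
- scroll+tablet: length 5+9=14, value 11+21=32
Best: 42 score.

42 score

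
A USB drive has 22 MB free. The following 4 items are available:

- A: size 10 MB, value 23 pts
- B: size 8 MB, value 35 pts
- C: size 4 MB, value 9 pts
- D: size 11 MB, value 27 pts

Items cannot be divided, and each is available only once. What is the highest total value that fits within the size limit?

Check high-value combinations within 22 MB:
- A+B+C: size 10+8+4=22, value 23+35+9=67
- B+D: size 8+11=19, value 35+27=62
- A+B: size 10+8=18, value 23+35=58
- A+D: size 10+11=21, value 23+27=50
Best: 67 pts.

67 pts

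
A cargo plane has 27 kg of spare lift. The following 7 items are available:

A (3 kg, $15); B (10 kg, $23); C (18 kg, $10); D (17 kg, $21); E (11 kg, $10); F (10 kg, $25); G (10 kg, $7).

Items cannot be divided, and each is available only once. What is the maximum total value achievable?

Check high-value combinations within 27 kg:
- A+B+F: weight 3+10+10=23, value 15+23+25=63
- A+E+F: weight 3+11+10=24, value 15+10+25=50
- B+F: weight 10+10=20, value 23+25=48
Best: $63.

$63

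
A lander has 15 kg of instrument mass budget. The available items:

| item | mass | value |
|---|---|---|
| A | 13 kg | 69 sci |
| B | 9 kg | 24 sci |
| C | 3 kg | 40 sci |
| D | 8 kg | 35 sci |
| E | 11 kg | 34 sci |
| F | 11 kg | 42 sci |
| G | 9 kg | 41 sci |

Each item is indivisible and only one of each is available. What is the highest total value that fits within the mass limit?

This is a 0/1 knapsack; check combinations near the capacity.
- C+F: mass 3+11=14, value 40+42=82
- C+G: mass 3+9=12, value 40+41=81
- C+D: mass 3+8=11, value 40+35=75
- C+E: mass 3+11=14, value 40+34=74
- A: mass 13, value 69
Best: 82 sci.

82 sci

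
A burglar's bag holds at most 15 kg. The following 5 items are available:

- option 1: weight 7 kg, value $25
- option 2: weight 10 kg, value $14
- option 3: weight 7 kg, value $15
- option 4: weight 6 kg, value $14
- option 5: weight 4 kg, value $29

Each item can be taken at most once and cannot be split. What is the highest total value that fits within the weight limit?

$54

This is a 0/1 knapsack; check combinations near the capacity.
- option 1+option 5: weight 7+4=11, value 25+29=54
- option 3+option 5: weight 7+4=11, value 15+29=44
- option 4+option 5: weight 6+4=10, value 14+29=43
- option 2+option 5: weight 10+4=14, value 14+29=43
Best: $54.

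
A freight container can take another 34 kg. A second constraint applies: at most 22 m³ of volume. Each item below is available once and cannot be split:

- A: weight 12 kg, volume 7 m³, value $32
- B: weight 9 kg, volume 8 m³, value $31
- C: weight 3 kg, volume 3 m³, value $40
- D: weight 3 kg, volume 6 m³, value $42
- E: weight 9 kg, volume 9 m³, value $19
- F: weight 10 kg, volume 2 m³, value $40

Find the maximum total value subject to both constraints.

Feasible sets respecting both limits:
- A+C+D+F: weight 28, volume 18, value 154
- B+C+D+F: weight 25, volume 19, value 153
- A+B+C+F: weight 34, volume 20, value 143
- C+D+E+F: weight 25, volume 20, value 141
Best: $154.

$154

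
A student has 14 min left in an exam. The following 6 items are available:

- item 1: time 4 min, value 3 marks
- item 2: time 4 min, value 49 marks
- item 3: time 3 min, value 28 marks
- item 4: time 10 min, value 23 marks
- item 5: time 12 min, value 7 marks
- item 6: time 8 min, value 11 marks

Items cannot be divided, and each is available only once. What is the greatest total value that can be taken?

80 marks

Check high-value combinations within 14 min:
- item 1+item 2+item 3: time 4+4+3=11, value 3+49+28=80
- item 2+item 3: time 4+3=7, value 49+28=77
- item 2+item 4: time 4+10=14, value 49+23=72
- item 2+item 6: time 4+8=12, value 49+11=60
- item 1+item 2: time 4+4=8, value 3+49=52
Best: 80 marks.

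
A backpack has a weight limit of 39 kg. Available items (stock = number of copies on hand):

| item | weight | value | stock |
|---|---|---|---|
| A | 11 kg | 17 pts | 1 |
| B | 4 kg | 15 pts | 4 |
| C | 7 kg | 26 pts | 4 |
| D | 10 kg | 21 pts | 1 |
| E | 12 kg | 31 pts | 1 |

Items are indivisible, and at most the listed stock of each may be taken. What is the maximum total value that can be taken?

Best selections within weight 39 and stock limits:
- 4×B + 3×C: weight 37, value 138
- 2×B + 4×C: weight 36, value 134
- 2×B + 3×C + 1×D: weight 39, value 129
- 3×B + 2×C + 1×E: weight 38, value 128
Best: 138 pts.

138 pts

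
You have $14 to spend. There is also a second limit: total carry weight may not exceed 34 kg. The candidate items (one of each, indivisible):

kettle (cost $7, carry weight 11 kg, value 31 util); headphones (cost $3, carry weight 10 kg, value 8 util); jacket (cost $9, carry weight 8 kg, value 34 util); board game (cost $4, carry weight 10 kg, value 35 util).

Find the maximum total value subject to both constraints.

74 util

Feasible sets respecting both limits:
- kettle+headphones+board game: cost 14, carry weight 31, value 74
- jacket+board game: cost 13, carry weight 18, value 69
- kettle+board game: cost 11, carry weight 21, value 66
Best: 74 util.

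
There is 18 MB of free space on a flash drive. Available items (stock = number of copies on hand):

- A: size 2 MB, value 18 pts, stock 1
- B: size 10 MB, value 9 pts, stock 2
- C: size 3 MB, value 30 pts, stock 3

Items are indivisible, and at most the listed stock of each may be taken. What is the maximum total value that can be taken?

108 pts

Top feasible selections:
- 1×A + 3×C: size 11, value 108
- 3×C: size 9, value 90
- 1×A + 1×B + 2×C: size 18, value 87
- 1×A + 2×C: size 8, value 78
Best: 108 pts.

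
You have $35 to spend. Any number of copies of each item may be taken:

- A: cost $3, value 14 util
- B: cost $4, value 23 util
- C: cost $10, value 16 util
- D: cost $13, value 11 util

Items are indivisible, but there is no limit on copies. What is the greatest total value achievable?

198 util

Best value-per-unit is B at 23/4; filling with it alone gives 8×23 = 184.
Optimal mix: 1×A + 8×B → cost 35, value 198.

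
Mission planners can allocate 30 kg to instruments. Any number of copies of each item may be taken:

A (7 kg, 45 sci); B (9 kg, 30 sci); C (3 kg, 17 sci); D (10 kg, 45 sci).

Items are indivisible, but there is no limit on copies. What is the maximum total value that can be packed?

Best value-per-unit is A at 45/7; filling with it alone gives 4×45 = 180.
Optimal mix: 3×A + 3×C → mass 30, value 186.

186 sci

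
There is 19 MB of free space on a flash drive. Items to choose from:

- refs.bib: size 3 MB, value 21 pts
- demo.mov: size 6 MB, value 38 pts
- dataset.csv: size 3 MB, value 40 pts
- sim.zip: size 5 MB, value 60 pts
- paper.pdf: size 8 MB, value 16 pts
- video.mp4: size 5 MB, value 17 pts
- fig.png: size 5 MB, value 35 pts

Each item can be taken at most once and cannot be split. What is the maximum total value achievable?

173 pts

Check high-value combinations within 19 MB:
- demo.mov+dataset.csv+sim.zip+fig.png: size 6+3+5+5=19, value 38+40+60+35=173
- refs.bib+demo.mov+dataset.csv+sim.zip: size 3+6+3+5=17, value 21+38+40+60=159
- refs.bib+dataset.csv+sim.zip+fig.png: size 3+3+5+5=16, value 21+40+60+35=156
- demo.mov+dataset.csv+sim.zip+video.mp4: size 6+3+5+5=19, value 38+40+60+17=155
- refs.bib+demo.mov+sim.zip+fig.png: size 3+6+5+5=19, value 21+38+60+35=154
Best: 173 pts.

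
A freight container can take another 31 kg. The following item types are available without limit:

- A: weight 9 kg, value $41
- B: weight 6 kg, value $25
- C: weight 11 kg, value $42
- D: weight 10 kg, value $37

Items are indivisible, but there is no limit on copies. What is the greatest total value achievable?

Best value-per-unit is A at 41/9; filling with it alone gives 3×41 = 123.
Optimal mix: 2×A + 2×B → weight 30, value 132.

$132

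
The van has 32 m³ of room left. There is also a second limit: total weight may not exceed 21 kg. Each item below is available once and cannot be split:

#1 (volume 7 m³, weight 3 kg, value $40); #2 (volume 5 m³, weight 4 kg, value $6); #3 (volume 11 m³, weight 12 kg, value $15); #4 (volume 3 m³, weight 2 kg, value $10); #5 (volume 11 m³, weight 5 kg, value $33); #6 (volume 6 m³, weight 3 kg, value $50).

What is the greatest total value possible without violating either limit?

Feasible sets respecting both limits:
- #1+#2+#4+#5+#6: volume 32, weight 17, value 139
- #1+#4+#5+#6: volume 27, weight 13, value 133
- #1+#2+#5+#6: volume 29, weight 15, value 129
Best: $139.

$139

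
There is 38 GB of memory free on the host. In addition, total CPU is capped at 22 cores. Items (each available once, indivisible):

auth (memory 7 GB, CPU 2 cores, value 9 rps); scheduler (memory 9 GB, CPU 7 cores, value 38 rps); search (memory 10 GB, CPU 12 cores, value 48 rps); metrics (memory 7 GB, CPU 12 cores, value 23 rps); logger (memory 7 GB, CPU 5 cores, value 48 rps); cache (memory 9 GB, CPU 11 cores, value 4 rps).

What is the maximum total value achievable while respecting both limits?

Feasible sets respecting both limits:
- auth+search+logger: memory 24, CPU 19, value 105
- search+logger: memory 17, CPU 17, value 96
- auth+scheduler+search: memory 26, CPU 21, value 95
Best: 105 rps.

105 rps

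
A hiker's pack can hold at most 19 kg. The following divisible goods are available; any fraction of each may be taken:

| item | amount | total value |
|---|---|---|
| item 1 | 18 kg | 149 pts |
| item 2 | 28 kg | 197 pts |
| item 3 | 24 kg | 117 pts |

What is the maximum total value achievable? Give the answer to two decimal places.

156.04

Take in order of value per unit:
- item 1 (149/18 per unit): all 18 → value 149, running total 149.00
- item 2 (197/28 per unit): 1 of 28 → value 1×197/28 = 7.0357, running total 156.04
Total 156.04.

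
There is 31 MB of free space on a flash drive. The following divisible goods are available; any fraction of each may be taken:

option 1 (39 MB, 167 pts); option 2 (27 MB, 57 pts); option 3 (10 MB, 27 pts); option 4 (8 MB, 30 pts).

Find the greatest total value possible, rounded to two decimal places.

132.74

Take in order of value per unit:
- option 1 (167/39 per unit): 31 of 39 → value 31×167/39 = 132.7436, running total 132.74
Total 132.74.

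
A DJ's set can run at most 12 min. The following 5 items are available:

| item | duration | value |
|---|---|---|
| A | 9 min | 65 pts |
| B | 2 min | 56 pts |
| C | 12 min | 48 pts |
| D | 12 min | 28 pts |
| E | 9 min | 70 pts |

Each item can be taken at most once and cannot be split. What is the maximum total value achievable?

This is a 0/1 knapsack; check combinations near the capacity.
- B+E: duration 2+9=11, value 56+70=126
- A+B: duration 9+2=11, value 65+56=121
- E: duration 9, value 70
- A: duration 9, value 65
Best: 126 pts.

126 pts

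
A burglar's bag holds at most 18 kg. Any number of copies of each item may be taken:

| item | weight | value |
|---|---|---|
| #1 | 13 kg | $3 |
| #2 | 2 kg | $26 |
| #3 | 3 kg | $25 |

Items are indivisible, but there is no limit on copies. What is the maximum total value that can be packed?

$234

Best value-per-unit is #2 at 26/2, and filling with it alone uses weight 9×2=18. No mix of the others beats 9×26 = 234.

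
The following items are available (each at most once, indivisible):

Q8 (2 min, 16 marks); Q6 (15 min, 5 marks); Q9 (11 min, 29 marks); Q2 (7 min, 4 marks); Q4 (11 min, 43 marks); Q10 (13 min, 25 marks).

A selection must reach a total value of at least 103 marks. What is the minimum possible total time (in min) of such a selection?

Subsets with value ≥ 103, sorted by total time:
- Q8+Q9+Q4+Q10: time 37, value 113
- Q8+Q9+Q2+Q4+Q10: time 44, value 117
- Q8+Q6+Q9+Q4+Q10: time 52, value 118
Minimum time: 37 min.

37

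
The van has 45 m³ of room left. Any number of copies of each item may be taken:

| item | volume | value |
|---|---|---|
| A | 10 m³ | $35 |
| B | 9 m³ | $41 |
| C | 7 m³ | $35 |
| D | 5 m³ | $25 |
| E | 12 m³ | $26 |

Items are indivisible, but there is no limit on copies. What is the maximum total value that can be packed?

$225

Best value-per-unit is C at 35/7; filling with it alone gives 6×35 = 210.
Optimal mix: 5×C + 2×D → volume 45, value 225.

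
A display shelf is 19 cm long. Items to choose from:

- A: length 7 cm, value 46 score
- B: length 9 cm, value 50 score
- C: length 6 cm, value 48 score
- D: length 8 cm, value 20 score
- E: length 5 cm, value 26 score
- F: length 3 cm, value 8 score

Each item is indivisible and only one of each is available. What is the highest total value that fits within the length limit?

This is a 0/1 knapsack; check combinations near the capacity.
- A+C+E: length 7+6+5=18, value 46+48+26=120
- B+C+F: length 9+6+3=18, value 50+48+8=106
- A+B+F: length 7+9+3=19, value 46+50+8=104
- A+C+F: length 7+6+3=16, value 46+48+8=102
- B+C: length 9+6=15, value 50+48=98
Best: 120 score.

120 score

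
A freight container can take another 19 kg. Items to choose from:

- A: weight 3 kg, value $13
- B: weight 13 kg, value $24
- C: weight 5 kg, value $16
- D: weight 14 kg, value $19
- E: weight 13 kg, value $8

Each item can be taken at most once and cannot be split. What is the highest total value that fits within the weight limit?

$40

This is a 0/1 knapsack; check combinations near the capacity.
- B+C: weight 13+5=18, value 24+16=40
- A+B: weight 3+13=16, value 13+24=37
- C+D: weight 5+14=19, value 16+19=35
- A+D: weight 3+14=17, value 13+19=32
- A+C: weight 3+5=8, value 13+16=29
Best: $40.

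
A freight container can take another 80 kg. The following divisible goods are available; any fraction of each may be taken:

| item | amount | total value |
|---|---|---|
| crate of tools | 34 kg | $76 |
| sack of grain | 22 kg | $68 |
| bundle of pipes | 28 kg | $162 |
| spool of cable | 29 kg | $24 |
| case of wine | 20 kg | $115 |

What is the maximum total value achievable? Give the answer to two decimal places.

367.35

Take in order of value per unit:
- bundle of pipes (162/28 per unit): all 28 → value 162, running total 162.00
- case of wine (115/20 per unit): all 20 → value 115, running total 277.00
- sack of grain (68/22 per unit): all 22 → value 68, running total 345.00
- crate of tools (76/34 per unit): 10 of 34 → value 10×76/34 = 22.3529, running total 367.35
Total 367.35.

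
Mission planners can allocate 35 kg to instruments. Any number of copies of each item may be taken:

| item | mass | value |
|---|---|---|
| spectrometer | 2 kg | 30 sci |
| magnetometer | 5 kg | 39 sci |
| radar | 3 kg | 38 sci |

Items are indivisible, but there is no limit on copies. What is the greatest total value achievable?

Best value-per-unit is spectrometer at 30/2; filling with it alone gives 17×30 = 510.
Optimal mix: 16×spectrometer + 1×radar → mass 35, value 518.

518 sci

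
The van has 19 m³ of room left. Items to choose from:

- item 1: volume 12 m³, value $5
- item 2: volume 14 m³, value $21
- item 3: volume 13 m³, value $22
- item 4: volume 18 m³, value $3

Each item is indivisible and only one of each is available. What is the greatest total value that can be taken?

$22

Check high-value combinations within 19 m³:
- item 3: volume 13, value 22
- item 2: volume 14, value 21
- item 1: volume 12, value 5
Best: $22.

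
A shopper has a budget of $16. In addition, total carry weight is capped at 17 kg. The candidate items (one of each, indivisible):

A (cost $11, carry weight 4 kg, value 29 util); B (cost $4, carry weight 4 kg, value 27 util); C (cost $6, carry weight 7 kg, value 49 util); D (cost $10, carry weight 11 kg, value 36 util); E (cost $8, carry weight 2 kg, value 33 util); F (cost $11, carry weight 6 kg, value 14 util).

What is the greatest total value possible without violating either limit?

Feasible sets respecting both limits:
- C+E: cost 14, carry weight 9, value 82
- B+C: cost 10, carry weight 11, value 76
- B+D: cost 14, carry weight 15, value 63
- B+E: cost 12, carry weight 6, value 60
Best: 82 util.

82 util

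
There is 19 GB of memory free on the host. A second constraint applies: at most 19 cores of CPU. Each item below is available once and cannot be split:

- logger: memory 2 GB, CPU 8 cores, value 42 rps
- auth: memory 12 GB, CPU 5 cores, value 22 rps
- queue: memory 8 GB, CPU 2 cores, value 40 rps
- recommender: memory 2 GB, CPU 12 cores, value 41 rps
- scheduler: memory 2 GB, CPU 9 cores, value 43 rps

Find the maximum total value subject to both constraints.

Feasible sets respecting both limits:
- logger+queue+scheduler: memory 12, CPU 19, value 125
- logger+scheduler: memory 4, CPU 17, value 85
- queue+scheduler: memory 10, CPU 11, value 83
- logger+queue: memory 10, CPU 10, value 82
Best: 125 rps.

125 rps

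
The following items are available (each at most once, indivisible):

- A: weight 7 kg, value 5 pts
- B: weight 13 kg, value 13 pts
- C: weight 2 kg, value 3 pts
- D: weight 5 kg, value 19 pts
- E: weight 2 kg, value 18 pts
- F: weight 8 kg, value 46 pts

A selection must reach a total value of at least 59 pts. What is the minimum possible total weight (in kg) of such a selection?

Subsets with value ≥ 59, sorted by total weight:
- E+F: weight 10, value 64
- C+E+F: weight 12, value 67
Minimum weight: 10 kg.

10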